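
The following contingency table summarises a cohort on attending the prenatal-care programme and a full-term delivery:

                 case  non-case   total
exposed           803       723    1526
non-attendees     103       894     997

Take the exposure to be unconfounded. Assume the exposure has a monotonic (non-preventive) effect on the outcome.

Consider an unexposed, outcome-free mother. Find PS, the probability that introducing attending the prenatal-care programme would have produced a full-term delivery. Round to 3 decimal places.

p₁ = P(outcome | exposed) = 803/1526 = 0.52621
p₀ = P(outcome | unexposed) = 103/997 = 0.10331
Under exogeneity and monotonicity, PS = (p₁ − p₀)/(1 − p₀).
PS = (0.52621 − 0.10331) / 0.89669 ≈ 0.4716

PS ≈ 0.472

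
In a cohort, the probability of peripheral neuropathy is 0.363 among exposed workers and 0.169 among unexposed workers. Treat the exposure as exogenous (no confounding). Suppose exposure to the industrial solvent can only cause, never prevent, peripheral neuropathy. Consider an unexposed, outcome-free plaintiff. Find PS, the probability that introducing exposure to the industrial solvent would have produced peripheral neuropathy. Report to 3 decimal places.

PS ≈ 0.233

Let p₁ = 0.363, p₀ = 0.169.
Under exogeneity and monotonicity, PS = (p₁ − p₀) / (1 − p₀).
PS = (0.363 − 0.169) / (1 − 0.169) = 0.194 / 0.831 ≈ 0.2335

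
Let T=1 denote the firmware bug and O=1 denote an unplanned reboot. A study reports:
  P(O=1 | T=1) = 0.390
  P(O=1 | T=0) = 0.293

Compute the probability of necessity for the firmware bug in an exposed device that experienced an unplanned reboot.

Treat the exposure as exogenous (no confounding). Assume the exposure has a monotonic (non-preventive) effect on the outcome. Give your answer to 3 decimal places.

PN ≈ 0.249

Let p₁ = 0.39, p₀ = 0.293.
Under exogeneity and monotonicity, PN = (p₁ − p₀) / p₁.
PN = (0.39 − 0.293) / 0.39 = 0.097 / 0.39 ≈ 0.2487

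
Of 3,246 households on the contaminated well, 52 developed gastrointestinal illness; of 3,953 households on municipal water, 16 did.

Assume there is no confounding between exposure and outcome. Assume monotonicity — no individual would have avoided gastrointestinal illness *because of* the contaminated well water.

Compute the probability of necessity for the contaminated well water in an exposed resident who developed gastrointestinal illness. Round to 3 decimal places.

p₁ = P(outcome | exposed) = 52/3246 = 0.01602
p₀ = P(outcome | unexposed) = 16/3953 = 0.0040476
Under exogeneity and monotonicity, PN = (p₁ − p₀) / p₁.
PN = (0.01602 − 0.0040476) / 0.01602 = 0.011972 / 0.01602 ≈ 0.7473

PN ≈ 0.747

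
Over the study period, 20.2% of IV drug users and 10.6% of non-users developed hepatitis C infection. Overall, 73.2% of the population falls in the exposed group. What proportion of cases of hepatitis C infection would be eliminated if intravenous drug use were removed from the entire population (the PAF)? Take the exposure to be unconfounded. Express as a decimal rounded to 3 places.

p₁ = 0.202, p₀ = 0.106.
Overall risk P(Y=1) = π·p₁ + (1−π)·p₀ = 0.732×0.202 + 0.268×0.106 = 0.17627.
Under exogeneity, PAF = [P(Y=1) − p₀] / P(Y=1).
PAF = (0.17627 − 0.106) / 0.17627 ≈ 0.3987

PAF ≈ 0.399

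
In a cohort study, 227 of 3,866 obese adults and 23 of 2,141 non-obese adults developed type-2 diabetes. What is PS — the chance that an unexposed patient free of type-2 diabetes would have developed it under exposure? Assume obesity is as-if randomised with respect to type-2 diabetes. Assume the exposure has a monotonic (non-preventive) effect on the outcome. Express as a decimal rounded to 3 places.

p₁ = P(outcome | exposed) = 227/3866 = 0.058717
p₀ = P(outcome | unexposed) = 23/2141 = 0.010743
Under exogeneity and monotonicity, PS = (p₁ − p₀) / (1 − p₀).
PS = (0.058717 − 0.010743) / (1 − 0.010743) = 0.047974 / 0.98926 ≈ 0.0485

PS ≈ 0.048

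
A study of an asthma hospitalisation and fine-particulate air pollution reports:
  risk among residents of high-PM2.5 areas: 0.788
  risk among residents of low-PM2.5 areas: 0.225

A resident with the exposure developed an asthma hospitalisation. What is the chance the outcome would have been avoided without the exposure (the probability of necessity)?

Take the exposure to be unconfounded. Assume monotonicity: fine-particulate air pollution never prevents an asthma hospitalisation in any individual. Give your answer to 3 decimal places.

PN ≈ 0.714

Let p₁ = 0.788, p₀ = 0.225.
Under exogeneity and monotonicity, PN = (p₁ − p₀) / p₁.
PN = (0.788 − 0.225) / 0.788 = 0.563 / 0.788 ≈ 0.7145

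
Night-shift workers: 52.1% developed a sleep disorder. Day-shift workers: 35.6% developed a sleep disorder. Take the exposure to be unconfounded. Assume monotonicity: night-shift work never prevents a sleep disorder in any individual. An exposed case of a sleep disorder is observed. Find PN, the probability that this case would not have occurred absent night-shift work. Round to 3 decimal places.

p₁ = 0.521, p₀ = 0.356.
Under exogeneity and monotonicity, PN = (p₁ − p₀) / p₁.
PN = (0.521 − 0.356) / 0.521 = 0.165 / 0.521 ≈ 0.3167

PN ≈ 0.317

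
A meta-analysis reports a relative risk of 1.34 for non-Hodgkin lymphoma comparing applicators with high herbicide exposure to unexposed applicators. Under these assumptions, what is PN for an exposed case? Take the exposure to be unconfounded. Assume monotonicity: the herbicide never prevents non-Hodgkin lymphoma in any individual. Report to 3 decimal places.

PN ≈ 0.254

Under exogeneity and monotonicity, PN = (RR − 1) / RR = 1 − 1/RR.
PN = (1.34 − 1) / 1.34 = 0.34 / 1.34 ≈ 0.2537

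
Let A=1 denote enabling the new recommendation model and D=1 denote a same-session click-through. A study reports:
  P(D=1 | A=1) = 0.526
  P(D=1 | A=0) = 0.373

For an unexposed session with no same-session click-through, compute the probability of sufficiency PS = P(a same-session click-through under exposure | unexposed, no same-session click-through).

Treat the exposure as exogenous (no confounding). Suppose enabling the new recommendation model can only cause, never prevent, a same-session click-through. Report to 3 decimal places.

Let p₁ = 0.526, p₀ = 0.373.
Under exogeneity and monotonicity, PS = (p₁ − p₀) / (1 − p₀).
PS = (0.526 − 0.373) / (1 − 0.373) = 0.153 / 0.627 ≈ 0.2440

PS ≈ 0.244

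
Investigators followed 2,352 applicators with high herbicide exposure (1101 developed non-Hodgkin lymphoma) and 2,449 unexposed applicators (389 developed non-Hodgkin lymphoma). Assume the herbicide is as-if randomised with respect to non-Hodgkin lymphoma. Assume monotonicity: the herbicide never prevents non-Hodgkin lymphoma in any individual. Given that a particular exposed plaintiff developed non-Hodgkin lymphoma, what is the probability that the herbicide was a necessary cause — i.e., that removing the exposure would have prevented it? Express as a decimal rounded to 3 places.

p₁ = P(outcome | exposed) = 1101/2352 = 0.46811
p₀ = P(outcome | unexposed) = 389/2449 = 0.15884
Under exogeneity and monotonicity, PN = (p₁ − p₀) / p₁.
PN = (0.46811 − 0.15884) / 0.46811 = 0.30927 / 0.46811 ≈ 0.6607

PN ≈ 0.661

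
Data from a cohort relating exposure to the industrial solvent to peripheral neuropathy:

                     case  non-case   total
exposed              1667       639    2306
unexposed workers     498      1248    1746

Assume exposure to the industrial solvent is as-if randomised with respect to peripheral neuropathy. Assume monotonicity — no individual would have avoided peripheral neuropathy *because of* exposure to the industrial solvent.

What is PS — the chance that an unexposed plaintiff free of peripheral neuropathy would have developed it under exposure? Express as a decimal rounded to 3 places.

p₁ = P(outcome | exposed) = 1667/2306 = 0.7229
p₀ = P(outcome | unexposed) = 498/1746 = 0.28522
Under exogeneity and monotonicity, PS = (p₁ − p₀) / (1 − p₀).
PS = (0.7229 − 0.28522) / (1 − 0.28522) = 0.43767 / 0.71478 ≈ 0.6123

PS ≈ 0.612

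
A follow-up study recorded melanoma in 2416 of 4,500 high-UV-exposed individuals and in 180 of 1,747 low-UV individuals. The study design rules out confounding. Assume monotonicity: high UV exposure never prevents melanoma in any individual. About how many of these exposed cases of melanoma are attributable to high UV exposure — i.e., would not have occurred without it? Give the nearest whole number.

p₁ = P(outcome | exposed) = 2416/4500 = 0.53689
p₀ = P(outcome | unexposed) = 180/1747 = 0.10303
PN = (p₁ − p₀)/p₁ = (0.53689 − 0.10303) / 0.53689 ≈ 0.80809.
Attributable cases ≈ PN × (exposed cases) = 0.80809 × 2416 ≈ 1952.35.

about 1952 cases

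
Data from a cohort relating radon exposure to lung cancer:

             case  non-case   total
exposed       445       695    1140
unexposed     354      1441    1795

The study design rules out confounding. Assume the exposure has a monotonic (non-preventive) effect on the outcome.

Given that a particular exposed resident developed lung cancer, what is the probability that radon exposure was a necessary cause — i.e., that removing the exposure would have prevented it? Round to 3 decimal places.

p₁ = P(outcome | exposed) = 445/1140 = 0.39035
p₀ = P(outcome | unexposed) = 354/1795 = 0.19721
Under exogeneity and monotonicity, PN = (p₁ − p₀) / p₁.
PN = (0.39035 − 0.19721) / 0.39035 = 0.19314 / 0.39035 ≈ 0.4948

PN ≈ 0.495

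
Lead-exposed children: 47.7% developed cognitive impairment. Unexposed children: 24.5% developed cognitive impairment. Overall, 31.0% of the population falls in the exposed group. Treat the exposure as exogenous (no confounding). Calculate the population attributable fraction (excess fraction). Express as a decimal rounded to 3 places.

p₁ = 0.477, p₀ = 0.245.
Overall risk P(Y=1) = π·p₁ + (1−π)·p₀ = 0.31×0.477 + 0.69×0.245 = 0.31692.
Under exogeneity, PAF = [P(Y=1) − p₀] / P(Y=1).
PAF = (0.31692 − 0.245) / 0.31692 ≈ 0.2269

PAF ≈ 0.227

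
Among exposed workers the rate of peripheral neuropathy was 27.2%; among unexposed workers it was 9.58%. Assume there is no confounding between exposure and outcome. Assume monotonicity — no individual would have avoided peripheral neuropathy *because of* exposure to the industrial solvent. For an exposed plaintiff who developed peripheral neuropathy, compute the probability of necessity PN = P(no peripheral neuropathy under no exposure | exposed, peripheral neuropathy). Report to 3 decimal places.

p₁ = 0.272, p₀ = 0.0958.
Under exogeneity and monotonicity, PN = (p₁ − p₀) / p₁.
PN = (0.272 − 0.0958) / 0.272 = 0.1762 / 0.272 ≈ 0.6478

PN ≈ 0.648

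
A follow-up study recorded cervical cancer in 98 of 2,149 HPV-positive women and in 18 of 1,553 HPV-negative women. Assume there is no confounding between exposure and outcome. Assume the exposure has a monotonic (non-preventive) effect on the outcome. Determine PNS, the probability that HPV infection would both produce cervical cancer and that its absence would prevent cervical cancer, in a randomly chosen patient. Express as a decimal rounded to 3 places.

p₁ = P(outcome | exposed) = 98/2149 = 0.045603
p₀ = P(outcome | unexposed) = 18/1553 = 0.01159
Under exogeneity and monotonicity, PNS = p₁ − p₀.
PNS = 0.045603 − 0.01159 = 0.034012

PNS ≈ 0.034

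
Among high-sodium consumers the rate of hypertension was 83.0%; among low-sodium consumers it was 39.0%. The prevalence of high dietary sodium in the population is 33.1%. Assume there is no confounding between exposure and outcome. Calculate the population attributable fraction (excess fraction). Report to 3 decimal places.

p₁ = 0.83, p₀ = 0.39.
Overall risk P(Y=1) = π·p₁ + (1−π)·p₀ = 0.331×0.83 + 0.669×0.39 = 0.53564.
Under exogeneity, PAF = [P(Y=1) − p₀] / P(Y=1).
PAF = (0.53564 − 0.39) / 0.53564 ≈ 0.2719

PAF ≈ 0.272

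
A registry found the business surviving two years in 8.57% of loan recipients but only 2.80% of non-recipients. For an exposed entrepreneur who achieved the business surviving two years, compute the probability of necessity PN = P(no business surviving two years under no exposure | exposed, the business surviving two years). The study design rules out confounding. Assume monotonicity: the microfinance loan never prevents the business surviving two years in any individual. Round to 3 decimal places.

PN ≈ 0.673

p₁ = 0.0857, p₀ = 0.028.
Under exogeneity and monotonicity, PN = (p₁ − p₀) / p₁.
PN = (0.0857 − 0.028) / 0.0857 = 0.0577 / 0.0857 ≈ 0.6733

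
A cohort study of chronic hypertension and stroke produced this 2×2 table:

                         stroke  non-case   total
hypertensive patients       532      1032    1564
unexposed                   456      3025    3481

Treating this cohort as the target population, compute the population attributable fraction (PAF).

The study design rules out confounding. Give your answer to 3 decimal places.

PAF ≈ 0.331

p₁ = P(outcome | exposed) = 532/1564 = 0.34015
p₀ = P(outcome | unexposed) = 456/3481 = 0.131
Exposure prevalence π = 1564/5045 = 0.31001; overall risk P(Y=1) = 0.19584.
Under exogeneity, PAF = [P(Y=1) − p₀]/P(Y=1).
PAF = (0.19584 − 0.131) / 0.19584 ≈ 0.3311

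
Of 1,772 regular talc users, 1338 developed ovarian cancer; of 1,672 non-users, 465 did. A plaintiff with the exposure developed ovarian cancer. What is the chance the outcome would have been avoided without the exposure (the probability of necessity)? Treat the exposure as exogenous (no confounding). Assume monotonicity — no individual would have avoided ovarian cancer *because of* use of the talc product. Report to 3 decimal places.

PN ≈ 0.632

p₁ = P(outcome | exposed) = 1338/1772 = 0.75508
p₀ = P(outcome | unexposed) = 465/1672 = 0.27811
Under exogeneity and monotonicity, PN = (p₁ − p₀) / p₁.
PN = (0.75508 − 0.27811) / 0.75508 = 0.47697 / 0.75508 ≈ 0.6317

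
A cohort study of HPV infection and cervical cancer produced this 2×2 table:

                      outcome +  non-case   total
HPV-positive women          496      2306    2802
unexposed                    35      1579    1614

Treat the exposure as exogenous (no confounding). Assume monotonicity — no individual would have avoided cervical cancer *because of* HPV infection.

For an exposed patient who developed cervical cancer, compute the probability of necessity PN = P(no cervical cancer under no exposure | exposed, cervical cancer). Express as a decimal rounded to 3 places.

PN ≈ 0.877

p₁ = P(outcome | exposed) = 496/2802 = 0.17702
p₀ = P(outcome | unexposed) = 35/1614 = 0.021685
Under exogeneity and monotonicity, PN = (p₁ − p₀) / p₁.
PN = (0.17702 − 0.021685) / 0.17702 = 0.15533 / 0.17702 ≈ 0.8775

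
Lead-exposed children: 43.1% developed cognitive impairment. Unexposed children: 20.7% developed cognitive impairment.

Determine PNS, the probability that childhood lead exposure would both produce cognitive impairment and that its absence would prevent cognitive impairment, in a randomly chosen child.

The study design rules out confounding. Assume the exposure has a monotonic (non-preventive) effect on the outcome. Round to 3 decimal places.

p₁ = 0.431, p₀ = 0.207.
Under exogeneity and monotonicity, PNS = p₁ − p₀.
PNS = 0.431 − 0.207 = 0.224

PNS ≈ 0.224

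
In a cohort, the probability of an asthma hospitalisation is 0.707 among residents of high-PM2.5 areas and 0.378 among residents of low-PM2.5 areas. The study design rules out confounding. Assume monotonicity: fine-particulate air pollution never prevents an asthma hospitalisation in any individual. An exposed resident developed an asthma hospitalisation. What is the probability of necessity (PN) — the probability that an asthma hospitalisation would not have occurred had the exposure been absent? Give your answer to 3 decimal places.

Let p₁ = 0.707, p₀ = 0.378.
Under exogeneity and monotonicity, PN = (p₁ − p₀) / p₁.
PN = (0.707 − 0.378) / 0.707 = 0.329 / 0.707 ≈ 0.4653

PN ≈ 0.465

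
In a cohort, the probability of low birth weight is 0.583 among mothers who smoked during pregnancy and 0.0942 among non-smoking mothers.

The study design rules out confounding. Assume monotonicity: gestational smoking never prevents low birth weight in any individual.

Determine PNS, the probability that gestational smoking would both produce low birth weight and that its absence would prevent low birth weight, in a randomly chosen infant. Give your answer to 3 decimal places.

Let p₁ = 0.583, p₀ = 0.0942.
Under exogeneity and monotonicity, PNS = p₁ − p₀.
PNS = 0.583 − 0.0942 = 0.4888

PNS ≈ 0.489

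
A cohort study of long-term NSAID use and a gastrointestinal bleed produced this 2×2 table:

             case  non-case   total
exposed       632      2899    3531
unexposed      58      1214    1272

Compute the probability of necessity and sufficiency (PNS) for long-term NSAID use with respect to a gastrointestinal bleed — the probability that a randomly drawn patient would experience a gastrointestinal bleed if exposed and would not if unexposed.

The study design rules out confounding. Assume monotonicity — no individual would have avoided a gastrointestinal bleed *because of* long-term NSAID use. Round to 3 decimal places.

p₁ = P(outcome | exposed) = 632/3531 = 0.17899
p₀ = P(outcome | unexposed) = 58/1272 = 0.045597
Under exogeneity and monotonicity, PNS = p₁ − p₀.
PNS = 0.17899 − 0.045597 = 0.13339

PNS ≈ 0.133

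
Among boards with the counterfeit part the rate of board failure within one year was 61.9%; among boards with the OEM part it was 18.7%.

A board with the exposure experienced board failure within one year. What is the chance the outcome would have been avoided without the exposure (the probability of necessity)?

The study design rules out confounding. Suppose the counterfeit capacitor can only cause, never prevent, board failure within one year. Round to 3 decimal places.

PN ≈ 0.698

p₁ = 0.619, p₀ = 0.187.
Under exogeneity and monotonicity, PN = (p₁ − p₀) / p₁.
PN = (0.619 − 0.187) / 0.619 = 0.432 / 0.619 ≈ 0.6979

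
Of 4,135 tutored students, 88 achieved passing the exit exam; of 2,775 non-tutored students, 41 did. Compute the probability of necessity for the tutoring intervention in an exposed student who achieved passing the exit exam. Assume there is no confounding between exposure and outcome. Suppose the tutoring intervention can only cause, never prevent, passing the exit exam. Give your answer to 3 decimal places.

p₁ = P(outcome | exposed) = 88/4135 = 0.021282
p₀ = P(outcome | unexposed) = 41/2775 = 0.014775
Under exogeneity and monotonicity, PN = (p₁ − p₀) / p₁.
PN = (0.021282 − 0.014775) / 0.021282 = 0.006507 / 0.021282 ≈ 0.3058

PN ≈ 0.306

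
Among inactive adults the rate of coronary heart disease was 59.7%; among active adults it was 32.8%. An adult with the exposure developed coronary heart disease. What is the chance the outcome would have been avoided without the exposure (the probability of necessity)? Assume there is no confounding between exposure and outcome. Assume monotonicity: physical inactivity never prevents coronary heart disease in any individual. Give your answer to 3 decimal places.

p₁ = 0.597, p₀ = 0.328.
Under exogeneity and monotonicity, PN = (p₁ − p₀) / p₁.
PN = (0.597 − 0.328) / 0.597 = 0.269 / 0.597 ≈ 0.4506

PN ≈ 0.451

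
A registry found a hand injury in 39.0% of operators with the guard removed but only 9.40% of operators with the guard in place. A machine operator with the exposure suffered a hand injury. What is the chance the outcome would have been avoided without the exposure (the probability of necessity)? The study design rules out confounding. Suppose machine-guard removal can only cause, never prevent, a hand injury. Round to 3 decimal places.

p₁ = 0.39, p₀ = 0.094.
Under exogeneity and monotonicity, PN = (p₁ − p₀) / p₁.
PN = (0.39 − 0.094) / 0.39 = 0.296 / 0.39 ≈ 0.7590

PN ≈ 0.759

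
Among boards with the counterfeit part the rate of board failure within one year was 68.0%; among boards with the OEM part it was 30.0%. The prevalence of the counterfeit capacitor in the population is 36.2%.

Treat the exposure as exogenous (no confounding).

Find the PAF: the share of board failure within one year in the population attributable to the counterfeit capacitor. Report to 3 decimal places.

PAF ≈ 0.314

p₁ = 0.68, p₀ = 0.3.
Overall risk P(Y=1) = π·p₁ + (1−π)·p₀ = 0.362×0.68 + 0.638×0.3 = 0.43756.
Under exogeneity, PAF = [P(Y=1) − p₀] / P(Y=1).
PAF = (0.43756 − 0.3) / 0.43756 ≈ 0.3144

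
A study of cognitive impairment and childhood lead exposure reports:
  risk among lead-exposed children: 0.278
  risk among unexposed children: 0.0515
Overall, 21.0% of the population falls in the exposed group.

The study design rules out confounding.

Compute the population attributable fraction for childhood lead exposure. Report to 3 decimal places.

Let p₁ = 0.278, p₀ = 0.0515.
Overall risk P(Y=1) = π·p₁ + (1−π)·p₀ = 0.21×0.278 + 0.79×0.0515 = 0.099065.
Under exogeneity, PAF = [P(Y=1) − p₀] / P(Y=1).
PAF = (0.099065 − 0.0515) / 0.099065 ≈ 0.4801

PAF ≈ 0.480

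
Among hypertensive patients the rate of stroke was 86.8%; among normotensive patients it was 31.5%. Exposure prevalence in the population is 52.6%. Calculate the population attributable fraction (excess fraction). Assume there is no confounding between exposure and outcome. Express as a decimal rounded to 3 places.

p₁ = 0.868, p₀ = 0.315.
Overall risk P(Y=1) = π·p₁ + (1−π)·p₀ = 0.526×0.868 + 0.474×0.315 = 0.60588.
Under exogeneity, PAF = [P(Y=1) − p₀] / P(Y=1).
PAF = (0.60588 − 0.315) / 0.60588 ≈ 0.4801

PAF ≈ 0.480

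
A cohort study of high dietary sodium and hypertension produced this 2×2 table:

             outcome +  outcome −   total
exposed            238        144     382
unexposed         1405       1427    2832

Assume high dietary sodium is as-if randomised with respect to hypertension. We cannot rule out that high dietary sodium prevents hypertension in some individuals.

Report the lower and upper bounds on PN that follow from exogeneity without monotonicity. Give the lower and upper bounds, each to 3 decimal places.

0.204 ≤ PN ≤ 0.809

p₁ = P(outcome | exposed) = 238/382 = 0.62304
p₀ = P(outcome | unexposed) = 1405/2832 = 0.49612
Under exogeneity alone the bounds on PN are max{0,(p₁−p₀)/p₁} ≤ PN ≤ min{1,(1−p₀)/p₁}.
  lower = (p₁ − p₀)/p₁ = 0.12692 / 0.62304 ≈ 0.2037
  upper = min{1, (1 − p₀)/p₁} = 0.50388 / 0.62304 ≈ 0.8088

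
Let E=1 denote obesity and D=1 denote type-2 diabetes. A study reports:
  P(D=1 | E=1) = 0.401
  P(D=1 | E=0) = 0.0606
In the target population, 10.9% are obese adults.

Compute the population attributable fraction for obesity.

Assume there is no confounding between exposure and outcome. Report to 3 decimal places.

Let p₁ = 0.401, p₀ = 0.0606.
Overall risk P(Y=1) = π·p₁ + (1−π)·p₀ = 0.109×0.401 + 0.891×0.0606 = 0.097704.
Under exogeneity, PAF = [P(Y=1) − p₀] / P(Y=1).
PAF = (0.097704 − 0.0606) / 0.097704 ≈ 0.3798

PAF ≈ 0.380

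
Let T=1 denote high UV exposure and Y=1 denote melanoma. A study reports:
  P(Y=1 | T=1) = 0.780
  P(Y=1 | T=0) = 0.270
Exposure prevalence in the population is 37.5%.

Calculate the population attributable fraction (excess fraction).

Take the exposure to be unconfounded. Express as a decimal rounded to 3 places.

PAF ≈ 0.415

Let p₁ = 0.78, p₀ = 0.27.
Overall risk P(Y=1) = π·p₁ + (1−π)·p₀ = 0.375×0.78 + 0.625×0.27 = 0.46125.
Under exogeneity, PAF = [P(Y=1) − p₀] / P(Y=1).
PAF = (0.46125 − 0.27) / 0.46125 ≈ 0.4146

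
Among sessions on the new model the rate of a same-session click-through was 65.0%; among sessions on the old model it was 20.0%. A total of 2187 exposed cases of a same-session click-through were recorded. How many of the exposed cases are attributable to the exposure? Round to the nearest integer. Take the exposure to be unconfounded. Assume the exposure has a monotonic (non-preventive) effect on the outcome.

about 1514 cases

p₁ = 0.65, p₀ = 0.2.
PN = (p₁ − p₀)/p₁ = (0.65 − 0.2) / 0.65 ≈ 0.69231.
Attributable cases ≈ PN × (exposed cases) = 0.69231 × 2187 ≈ 1514.08.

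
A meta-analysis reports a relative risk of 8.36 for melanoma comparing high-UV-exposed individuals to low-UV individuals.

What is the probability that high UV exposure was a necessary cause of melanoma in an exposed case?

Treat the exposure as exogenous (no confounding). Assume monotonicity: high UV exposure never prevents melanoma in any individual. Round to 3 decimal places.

Under exogeneity and monotonicity, PN = (RR − 1) / RR = 1 − 1/RR.
PN = (8.36 − 1) / 8.36 = 7.36 / 8.36 ≈ 0.8804

PN ≈ 0.880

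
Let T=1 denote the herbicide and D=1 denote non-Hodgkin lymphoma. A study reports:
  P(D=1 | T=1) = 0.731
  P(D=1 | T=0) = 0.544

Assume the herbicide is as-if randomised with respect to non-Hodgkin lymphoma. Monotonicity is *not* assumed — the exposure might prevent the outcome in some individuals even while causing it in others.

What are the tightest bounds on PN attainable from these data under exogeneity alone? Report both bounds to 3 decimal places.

Let p₁ = 0.731, p₀ = 0.544.
Under exogeneity alone the bounds on PN are max{0,(p₁−p₀)/p₁} ≤ PN ≤ min{1,(1−p₀)/p₁}.
  lower = (p₁ − p₀)/p₁ = 0.187 / 0.731 ≈ 0.2558
  upper = min{1, (1 − p₀)/p₁} = 0.456 / 0.731 ≈ 0.6238

0.256 ≤ PN ≤ 0.624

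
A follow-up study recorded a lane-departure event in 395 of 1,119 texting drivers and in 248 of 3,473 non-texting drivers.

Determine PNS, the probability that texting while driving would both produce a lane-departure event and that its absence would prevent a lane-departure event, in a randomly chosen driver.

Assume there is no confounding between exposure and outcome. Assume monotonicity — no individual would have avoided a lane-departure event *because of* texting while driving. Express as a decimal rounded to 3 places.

PNS ≈ 0.282

p₁ = P(outcome | exposed) = 395/1119 = 0.35299
p₀ = P(outcome | unexposed) = 248/3473 = 0.071408
Under exogeneity and monotonicity, PNS = p₁ − p₀.
PNS = 0.35299 − 0.071408 = 0.28159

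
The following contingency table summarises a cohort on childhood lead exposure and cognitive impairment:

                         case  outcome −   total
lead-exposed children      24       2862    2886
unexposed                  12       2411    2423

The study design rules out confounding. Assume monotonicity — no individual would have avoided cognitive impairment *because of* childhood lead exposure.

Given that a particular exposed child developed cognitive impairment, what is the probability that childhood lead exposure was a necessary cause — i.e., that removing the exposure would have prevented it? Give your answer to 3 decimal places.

p₁ = P(outcome | exposed) = 24/2886 = 0.008316
p₀ = P(outcome | unexposed) = 12/2423 = 0.0049525
Under exogeneity and monotonicity, PN = (p₁ − p₀) / p₁.
PN = (0.008316 − 0.0049525) / 0.008316 = 0.0033635 / 0.008316 ≈ 0.4045

PN ≈ 0.404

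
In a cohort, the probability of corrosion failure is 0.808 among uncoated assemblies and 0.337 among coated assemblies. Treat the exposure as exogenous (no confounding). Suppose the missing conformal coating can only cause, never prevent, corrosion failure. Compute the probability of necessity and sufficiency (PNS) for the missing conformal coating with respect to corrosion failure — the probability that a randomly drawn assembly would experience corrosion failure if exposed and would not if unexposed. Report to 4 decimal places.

Let p₁ = 0.808, p₀ = 0.337.
Under exogeneity and monotonicity, PNS = p₁ − p₀.
PNS = 0.808 − 0.337 = 0.471

PNS ≈ 0.4710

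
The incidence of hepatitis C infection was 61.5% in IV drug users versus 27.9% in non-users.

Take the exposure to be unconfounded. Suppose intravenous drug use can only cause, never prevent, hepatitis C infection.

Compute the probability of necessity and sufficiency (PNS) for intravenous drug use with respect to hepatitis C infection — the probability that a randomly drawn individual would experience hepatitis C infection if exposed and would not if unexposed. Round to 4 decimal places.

p₁ = 0.615, p₀ = 0.279.
Under exogeneity and monotonicity, PNS = p₁ − p₀.
PNS = 0.615 − 0.279 = 0.336

PNS ≈ 0.3360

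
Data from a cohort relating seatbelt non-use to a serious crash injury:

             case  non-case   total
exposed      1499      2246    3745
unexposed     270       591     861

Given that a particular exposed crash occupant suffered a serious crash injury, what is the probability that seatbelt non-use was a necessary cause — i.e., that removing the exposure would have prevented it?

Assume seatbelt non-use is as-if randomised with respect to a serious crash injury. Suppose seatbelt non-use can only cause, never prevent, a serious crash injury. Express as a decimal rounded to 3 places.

PN ≈ 0.217

p₁ = P(outcome | exposed) = 1499/3745 = 0.40027
p₀ = P(outcome | unexposed) = 270/861 = 0.31359
Under exogeneity and monotonicity, PN = (p₁ − p₀)/p₁.
PN = (0.40027 − 0.31359) / 0.40027 ≈ 0.2166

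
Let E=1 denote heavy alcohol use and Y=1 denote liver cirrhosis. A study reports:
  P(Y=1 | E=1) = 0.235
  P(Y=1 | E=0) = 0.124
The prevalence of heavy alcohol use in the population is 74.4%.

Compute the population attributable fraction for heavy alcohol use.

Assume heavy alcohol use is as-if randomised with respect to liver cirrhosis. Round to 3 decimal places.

PAF ≈ 0.400

Let p₁ = 0.235, p₀ = 0.124.
Overall risk P(Y=1) = π·p₁ + (1−π)·p₀ = 0.744×0.235 + 0.256×0.124 = 0.20658.
Under exogeneity, PAF = [P(Y=1) − p₀] / P(Y=1).
PAF = (0.20658 − 0.124) / 0.20658 ≈ 0.3998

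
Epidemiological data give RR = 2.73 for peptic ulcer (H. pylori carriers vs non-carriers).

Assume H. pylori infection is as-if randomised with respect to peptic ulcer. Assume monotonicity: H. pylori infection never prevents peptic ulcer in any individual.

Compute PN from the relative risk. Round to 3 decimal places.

Under exogeneity and monotonicity, PN = (RR − 1) / RR = 1 − 1/RR.
PN = (2.73 − 1) / 2.73 = 1.73 / 2.73 ≈ 0.6337

PN ≈ 0.634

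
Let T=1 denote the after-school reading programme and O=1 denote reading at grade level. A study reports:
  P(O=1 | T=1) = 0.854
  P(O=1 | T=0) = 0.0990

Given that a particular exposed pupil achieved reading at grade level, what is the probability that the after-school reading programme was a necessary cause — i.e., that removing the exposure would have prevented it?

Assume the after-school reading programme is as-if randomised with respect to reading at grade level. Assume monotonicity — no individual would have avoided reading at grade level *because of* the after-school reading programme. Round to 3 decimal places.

PN ≈ 0.884

Let p₁ = 0.854, p₀ = 0.099.
Under exogeneity and monotonicity, PN = (p₁ − p₀) / p₁.
PN = (0.854 − 0.099) / 0.854 = 0.755 / 0.854 ≈ 0.8841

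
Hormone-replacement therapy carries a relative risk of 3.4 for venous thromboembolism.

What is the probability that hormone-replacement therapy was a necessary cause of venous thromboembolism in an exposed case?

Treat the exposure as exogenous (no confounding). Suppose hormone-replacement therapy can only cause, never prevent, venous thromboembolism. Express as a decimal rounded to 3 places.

PN ≈ 0.706

Under exogeneity and monotonicity, PN = (RR − 1) / RR = 1 − 1/RR.
PN = (3.4 − 1) / 3.4 = 2.4 / 3.4 ≈ 0.7059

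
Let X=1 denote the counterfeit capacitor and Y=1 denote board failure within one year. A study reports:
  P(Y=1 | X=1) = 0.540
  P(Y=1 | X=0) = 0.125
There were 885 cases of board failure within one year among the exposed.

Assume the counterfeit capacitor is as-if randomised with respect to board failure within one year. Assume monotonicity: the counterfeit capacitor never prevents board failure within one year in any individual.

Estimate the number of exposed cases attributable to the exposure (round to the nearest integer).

Let p₁ = 0.54, p₀ = 0.125.
PN = (p₁ − p₀)/p₁ = (0.54 − 0.125) / 0.54 ≈ 0.76852.
Attributable cases ≈ PN × (exposed cases) = 0.76852 × 885 ≈ 680.14.

about 680 cases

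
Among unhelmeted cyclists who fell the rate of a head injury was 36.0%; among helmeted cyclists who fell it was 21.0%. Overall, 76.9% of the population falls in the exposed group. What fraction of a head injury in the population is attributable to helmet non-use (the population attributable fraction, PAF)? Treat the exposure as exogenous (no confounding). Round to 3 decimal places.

PAF ≈ 0.355

p₁ = 0.36, p₀ = 0.21.
Overall risk P(Y=1) = π·p₁ + (1−π)·p₀ = 0.769×0.36 + 0.231×0.21 = 0.32535.
Under exogeneity, PAF = [P(Y=1) − p₀] / P(Y=1).
PAF = (0.32535 − 0.21) / 0.32535 ≈ 0.3545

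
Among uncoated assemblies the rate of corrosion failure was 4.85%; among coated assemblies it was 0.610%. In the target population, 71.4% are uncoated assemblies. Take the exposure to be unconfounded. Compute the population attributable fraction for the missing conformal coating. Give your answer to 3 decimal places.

PAF ≈ 0.832

p₁ = 0.0485, p₀ = 0.0061.
Overall risk P(Y=1) = π·p₁ + (1−π)·p₀ = 0.714×0.0485 + 0.286×0.0061 = 0.036374.
Under exogeneity, PAF = [P(Y=1) − p₀] / P(Y=1).
PAF = (0.036374 − 0.0061) / 0.036374 ≈ 0.8323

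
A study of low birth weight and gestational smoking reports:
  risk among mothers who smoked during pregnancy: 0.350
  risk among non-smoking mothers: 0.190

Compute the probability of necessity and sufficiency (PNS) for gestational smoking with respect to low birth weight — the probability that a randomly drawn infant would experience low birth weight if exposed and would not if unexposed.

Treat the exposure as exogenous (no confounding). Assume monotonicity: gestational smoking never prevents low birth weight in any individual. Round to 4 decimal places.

Let p₁ = 0.35, p₀ = 0.19.
Under exogeneity and monotonicity, PNS = p₁ − p₀.
PNS = 0.35 − 0.19 = 0.16

PNS ≈ 0.1600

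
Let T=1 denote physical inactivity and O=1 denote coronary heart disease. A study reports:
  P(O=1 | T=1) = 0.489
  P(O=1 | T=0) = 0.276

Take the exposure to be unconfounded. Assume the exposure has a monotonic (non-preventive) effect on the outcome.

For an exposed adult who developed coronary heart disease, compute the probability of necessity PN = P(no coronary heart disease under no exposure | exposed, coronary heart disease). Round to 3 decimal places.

PN ≈ 0.436

Let p₁ = 0.489, p₀ = 0.276.
Under exogeneity and monotonicity, PN = (p₁ − p₀) / p₁.
PN = (0.489 − 0.276) / 0.489 = 0.213 / 0.489 ≈ 0.4356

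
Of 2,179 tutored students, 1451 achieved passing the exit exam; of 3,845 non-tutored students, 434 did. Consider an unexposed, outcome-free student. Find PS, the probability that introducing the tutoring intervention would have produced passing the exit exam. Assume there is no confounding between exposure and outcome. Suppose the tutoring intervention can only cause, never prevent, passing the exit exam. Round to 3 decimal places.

p₁ = P(outcome | exposed) = 1451/2179 = 0.6659
p₀ = P(outcome | unexposed) = 434/3845 = 0.11287
Under exogeneity and monotonicity, PS = (p₁ − p₀) / (1 − p₀).
PS = (0.6659 − 0.11287) / (1 − 0.11287) = 0.55303 / 0.88713 ≈ 0.6234

PS ≈ 0.623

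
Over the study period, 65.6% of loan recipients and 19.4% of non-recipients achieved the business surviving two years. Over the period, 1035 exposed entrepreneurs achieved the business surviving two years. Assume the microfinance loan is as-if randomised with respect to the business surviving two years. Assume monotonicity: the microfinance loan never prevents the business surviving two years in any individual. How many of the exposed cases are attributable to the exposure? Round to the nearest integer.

p₁ = 0.656, p₀ = 0.194.
PN = (p₁ − p₀)/p₁ = (0.656 − 0.194) / 0.656 ≈ 0.70427.
Attributable cases ≈ PN × (exposed cases) = 0.70427 × 1035 ≈ 728.92.

about 729 cases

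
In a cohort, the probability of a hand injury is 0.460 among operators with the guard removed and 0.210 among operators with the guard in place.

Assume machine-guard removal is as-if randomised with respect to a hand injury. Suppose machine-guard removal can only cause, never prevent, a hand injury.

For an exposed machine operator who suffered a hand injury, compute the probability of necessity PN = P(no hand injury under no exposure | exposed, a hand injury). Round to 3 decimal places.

Let p₁ = 0.46, p₀ = 0.21.
Under exogeneity and monotonicity, PN = (p₁ − p₀) / p₁.
PN = (0.46 − 0.21) / 0.46 = 0.25 / 0.46 ≈ 0.5435

PN ≈ 0.543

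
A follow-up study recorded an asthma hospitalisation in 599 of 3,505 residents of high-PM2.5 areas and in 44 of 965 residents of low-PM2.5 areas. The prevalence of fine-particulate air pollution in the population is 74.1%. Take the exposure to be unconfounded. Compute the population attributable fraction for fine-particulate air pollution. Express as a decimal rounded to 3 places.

PAF ≈ 0.671

p₁ = P(outcome | exposed) = 599/3505 = 0.1709
p₀ = P(outcome | unexposed) = 44/965 = 0.045596
Overall risk P(Y=1) = π·p₁ + (1−π)·p₀ = 0.741×0.1709 + 0.259×0.045596 = 0.13845.
Under exogeneity, PAF = [P(Y=1) − p₀] / P(Y=1).
PAF = (0.13845 − 0.045596) / 0.13845 ≈ 0.6707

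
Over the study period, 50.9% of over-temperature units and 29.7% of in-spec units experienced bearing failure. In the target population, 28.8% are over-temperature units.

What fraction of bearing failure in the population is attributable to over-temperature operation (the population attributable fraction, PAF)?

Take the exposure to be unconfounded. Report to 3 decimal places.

PAF ≈ 0.171

p₁ = 0.509, p₀ = 0.297.
Overall risk P(Y=1) = π·p₁ + (1−π)·p₀ = 0.288×0.509 + 0.712×0.297 = 0.35806.
Under exogeneity, PAF = [P(Y=1) − p₀] / P(Y=1).
PAF = (0.35806 − 0.297) / 0.35806 ≈ 0.1705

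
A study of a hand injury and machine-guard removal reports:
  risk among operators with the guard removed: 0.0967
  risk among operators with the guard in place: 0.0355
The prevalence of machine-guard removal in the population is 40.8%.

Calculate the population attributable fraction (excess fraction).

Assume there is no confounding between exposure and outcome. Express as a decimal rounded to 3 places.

Let p₁ = 0.0967, p₀ = 0.0355.
Overall risk P(Y=1) = π·p₁ + (1−π)·p₀ = 0.408×0.0967 + 0.592×0.0355 = 0.06047.
Under exogeneity, PAF = [P(Y=1) − p₀] / P(Y=1).
PAF = (0.06047 − 0.0355) / 0.06047 ≈ 0.4129

PAF ≈ 0.413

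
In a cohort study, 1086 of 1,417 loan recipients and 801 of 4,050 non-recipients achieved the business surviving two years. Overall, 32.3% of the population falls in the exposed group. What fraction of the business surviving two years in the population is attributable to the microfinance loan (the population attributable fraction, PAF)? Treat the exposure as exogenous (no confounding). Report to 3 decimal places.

PAF ≈ 0.482

p₁ = P(outcome | exposed) = 1086/1417 = 0.76641
p₀ = P(outcome | unexposed) = 801/4050 = 0.19778
Overall risk P(Y=1) = π·p₁ + (1−π)·p₀ = 0.323×0.76641 + 0.677×0.19778 = 0.38145.
Under exogeneity, PAF = [P(Y=1) − p₀] / P(Y=1).
PAF = (0.38145 − 0.19778) / 0.38145 ≈ 0.4815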